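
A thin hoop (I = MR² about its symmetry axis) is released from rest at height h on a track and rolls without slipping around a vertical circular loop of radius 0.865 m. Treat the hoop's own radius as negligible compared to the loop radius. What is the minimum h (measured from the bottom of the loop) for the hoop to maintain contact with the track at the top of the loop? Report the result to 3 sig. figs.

h_min ≈ 2.60 m

Here I = MR², so the shape factor k = I/(MR²) = 1.
At the top of the loop, the minimum-contact condition is Mg = Mv_top²/r, so v_top² = gr.
With ω = v/R, the kinetic energy at speed v is ½(1+k)Mv² = Mv².
Energy conservation from release (height h) to the top (height 2r): Mgh = Mg(2r) + M·gr.
Thus h_min = 2r + (1+k)r/2 = r(2 + 2/2) = 0.865 × 3 ≈ 2.60 m.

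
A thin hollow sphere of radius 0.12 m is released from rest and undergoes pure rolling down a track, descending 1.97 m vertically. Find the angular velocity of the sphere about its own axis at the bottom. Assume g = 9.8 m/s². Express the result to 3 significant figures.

ω ≈ 40.1 rad/s

With I = (2/3)MR², the ratio k = I/(MR²) is 2/3.
Since it rolls without slipping, ω = v/R and KE = ½Mv² + ½Iω² = ½(1+k)Mv² = (5/6)Mv².
Energy conservation Mgh = ½(1+k)Mv² gives v = √(2gh/(1+k)) = √(2 × 9.8 × 1.97 / 1.667) = 4.813 m/s.
The angular speed follows from ω = v/R = 4.813/0.12 ≈ 40.1 rad/s.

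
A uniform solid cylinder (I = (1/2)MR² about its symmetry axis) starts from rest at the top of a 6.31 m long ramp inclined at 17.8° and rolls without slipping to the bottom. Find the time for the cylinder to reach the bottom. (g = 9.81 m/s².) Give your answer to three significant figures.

For this body I = (1/2)MR², i.e. k = I/(MR²) = 0.5.
Translational: Mg sinθ − f = Ma. Rotational about the CM: fR = Iα = kMRa, so f = kMa.
Hence a = g sinθ/(1+k) = 9.81×sin17.8°/1.5 = 1.999 m/s².
Starting from rest, L = ½at², so t = √(2L/a) = √(2×6.31/1.999) ≈ 2.51 s.

t ≈ 2.51 s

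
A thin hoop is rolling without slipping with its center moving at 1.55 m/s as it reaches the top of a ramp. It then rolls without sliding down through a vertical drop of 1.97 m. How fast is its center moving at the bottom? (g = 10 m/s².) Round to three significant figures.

v ≈ 4.70 m/s

The moment of inertia is MR², giving k ≡ I/(MR²) = 1.
Rolling without slipping gives ω = v/R, so the total kinetic energy is ½Mv² + ½Iω² = ½(1+k)Mv² = Mv².
Conserving energy between top and bottom: Mv² = Mv₀² + Mgh, hence v² = v₀² + 2gh/(1+k).
v = √(1.55² + 2×10×1.97/2) = √22.1 ≈ 4.70 m/s.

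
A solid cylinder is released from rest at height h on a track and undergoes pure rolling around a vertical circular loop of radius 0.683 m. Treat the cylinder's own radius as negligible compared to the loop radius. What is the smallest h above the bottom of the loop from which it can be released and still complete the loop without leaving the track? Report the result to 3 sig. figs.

The moment of inertia is (1/2)MR², giving k ≡ I/(MR²) = 0.5.
At the top of the loop, the minimum-contact condition is Mg = Mv_top²/r, so v_top² = gr.
With ω = v/R, the kinetic energy at speed v is ½(1+k)Mv² = (3/4)Mv².
Energy conservation from release (height h) to the top (height 2r): Mgh = Mg(2r) + (3/4)M·gr.
Thus h_min = 2r + (1+k)r/2 = r(2 + 1.5/2) = 0.683 × 2.75 ≈ 1.88 m.

h_min ≈ 1.88 m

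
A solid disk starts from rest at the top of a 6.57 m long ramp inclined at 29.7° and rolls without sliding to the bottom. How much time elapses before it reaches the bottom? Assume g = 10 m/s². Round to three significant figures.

With I = (1/2)MR², the ratio k = I/(MR²) is 0.5.
Along the incline Mg sinθ − f = Ma, and torque about the center fR = Iα = kMR²(a/R) gives f = kMa.
Hence a = g sinθ/(1+k) = 10×sin29.7°/1.5 = 3.303 m/s².
With constant a from rest, t = √(2L/a) = √(2·6.57/3.303) ≈ 1.99 s.

t ≈ 1.99 s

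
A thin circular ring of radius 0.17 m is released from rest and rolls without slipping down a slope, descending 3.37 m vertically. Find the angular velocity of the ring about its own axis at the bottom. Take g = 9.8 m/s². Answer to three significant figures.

For this body I = MR², i.e. k = I/(MR²) = 1.
The rolling condition ω = v/R makes the rotational term ½I(v/R)² = ½kMv², so KE_total = ½(1+k)Mv² = Mv².
Energy conservation Mgh = ½(1+k)Mv² gives v = √(2gh/(1+k)) = √(2 × 9.8 × 3.37 / 2) = 5.747 m/s.
The angular speed follows from ω = v/R = 5.747/0.17 ≈ 33.8 rad/s.

ω ≈ 33.8 rad/s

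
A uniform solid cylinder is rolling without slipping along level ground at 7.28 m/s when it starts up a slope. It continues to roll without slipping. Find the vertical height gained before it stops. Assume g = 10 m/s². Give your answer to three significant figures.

h ≈ 3.97 m

The moment of inertia is (1/2)MR², giving k ≡ I/(MR²) = 0.5.
Since it rolls without slipping, ω = v/R and KE = ½Mv² + ½Iω² = ½(1+k)Mv² = (3/4)Mv².
At the top the kinetic energy is zero, so (3/4)Mv₀² = Mgh.
Thus h = (1+k)v₀²/(2g) = 1.5 × 7.28² / (2 × 10) ≈ 3.97 m.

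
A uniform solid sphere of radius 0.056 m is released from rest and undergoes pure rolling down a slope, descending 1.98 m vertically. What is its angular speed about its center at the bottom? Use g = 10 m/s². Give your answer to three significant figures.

For this body I = (2/5)MR², i.e. k = I/(MR²) = 0.4.
Pure rolling means v = ωR; then KE = ½Mv² + ½I(v/R)² = ½(1+k)Mv² = (7/10)Mv².
Energy conservation Mgh = ½(1+k)Mv² gives v = √(2gh/(1+k)) = √(2 × 10 × 1.98 / 1.4) = 5.318 m/s.
Then ω = v/R = 5.318 / 0.056 ≈ 95.0 rad/s.

ω ≈ 95.0 rad/s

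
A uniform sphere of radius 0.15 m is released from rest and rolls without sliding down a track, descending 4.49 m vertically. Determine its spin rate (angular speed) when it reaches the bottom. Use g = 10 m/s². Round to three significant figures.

With I = (2/5)MR², the ratio k = I/(MR²) is 0.4.
Rolling without slipping gives ω = v/R, so the total kinetic energy is ½Mv² + ½Iω² = ½(1+k)Mv² = (7/10)Mv².
Energy conservation Mgh = ½(1+k)Mv² gives v = √(2gh/(1+k)) = √(2 × 10 × 4.49 / 1.4) = 8.009 m/s.
The angular speed follows from ω = v/R = 8.009/0.15 ≈ 53.4 rad/s.

ω ≈ 53.4 rad/s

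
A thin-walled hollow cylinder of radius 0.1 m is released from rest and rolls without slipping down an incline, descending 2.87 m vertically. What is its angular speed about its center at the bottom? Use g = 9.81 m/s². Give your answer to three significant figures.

ω ≈ 53.1 rad/s

For this body I = MR², i.e. k = I/(MR²) = 1.
Pure rolling means v = ωR; then KE = ½Mv² + ½I(v/R)² = ½(1+k)Mv² = Mv².
Energy conservation Mgh = ½(1+k)Mv² gives v = √(2gh/(1+k)) = √(2 × 9.81 × 2.87 / 2) = 5.306 m/s.
The angular speed follows from ω = v/R = 5.306/0.1 ≈ 53.1 rad/s.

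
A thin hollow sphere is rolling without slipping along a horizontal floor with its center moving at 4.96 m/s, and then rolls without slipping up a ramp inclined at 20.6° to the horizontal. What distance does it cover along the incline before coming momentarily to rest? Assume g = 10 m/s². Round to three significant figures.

For this body I = (2/3)MR², i.e. k = I/(MR²) = 2/3.
Since it rolls without slipping, ω = v/R and KE = ½Mv² + ½Iω² = ½(1+k)Mv² = (5/6)Mv².
Setting this equal to Mgh gives the vertical rise h = (1+k)v₀²/(2g) = 1.667×4.96²/(2×10) = 2.05 m.
The distance along the slope is d = h/sinθ = 2.05/sin20.6° ≈ 5.83 m.

d ≈ 5.83 m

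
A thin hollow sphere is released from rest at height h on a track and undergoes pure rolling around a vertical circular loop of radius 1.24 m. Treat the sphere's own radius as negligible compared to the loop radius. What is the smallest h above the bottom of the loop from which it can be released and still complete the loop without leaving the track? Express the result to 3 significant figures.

h_min ≈ 3.51 m

With I = (2/3)MR², the ratio k = I/(MR²) is 2/3.
At the top of the loop, the minimum-contact condition is Mg = Mv_top²/r, so v_top² = gr.
With ω = v/R, the kinetic energy at speed v is ½(1+k)Mv² = (5/6)Mv².
Energy conservation from release (height h) to the top (height 2r): Mgh = Mg(2r) + (5/6)M·gr.
Thus h_min = 2r + (1+k)r/2 = r(2 + 1.667/2) = 1.24 × 2.833 ≈ 3.51 m.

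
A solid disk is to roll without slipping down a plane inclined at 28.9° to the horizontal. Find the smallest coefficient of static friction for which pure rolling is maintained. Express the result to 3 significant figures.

μ_min ≈ 0.184

With I = (1/2)MR², the ratio k = I/(MR²) is 0.5.
Along the incline Mg sinθ − f = Ma, and torque about the center fR = Iα = kMR²(a/R) gives f = kMa.
These give a = g sinθ/(1+k) and the required friction f = kMg sinθ/(1+k).
With N = Mg cosθ, the no-slip condition f ≤ μN gives μ_min = f/N = k tanθ/(1+k).
μ_min = 0.5 × tan28.9° / 1.5 ≈ 0.184.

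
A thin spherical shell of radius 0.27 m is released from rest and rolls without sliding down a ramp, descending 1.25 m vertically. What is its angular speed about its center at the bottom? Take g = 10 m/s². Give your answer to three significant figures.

ω ≈ 14.3 rad/s

For this body I = (2/3)MR², i.e. k = I/(MR²) = 2/3.
Pure rolling means v = ωR; then KE = ½Mv² + ½I(v/R)² = ½(1+k)Mv² = (5/6)Mv².
Energy conservation Mgh = ½(1+k)Mv² gives v = √(2gh/(1+k)) = √(2 × 10 × 1.25 / 1.667) = 3.873 m/s.
The angular speed follows from ω = v/R = 3.873/0.27 ≈ 14.3 rad/s.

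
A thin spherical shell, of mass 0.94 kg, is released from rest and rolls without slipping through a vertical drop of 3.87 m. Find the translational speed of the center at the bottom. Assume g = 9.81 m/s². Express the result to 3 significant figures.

For this body I = (2/3)MR², i.e. k = I/(MR²) = 2/3.
Pure rolling means v = ωR; then KE = ½Mv² + ½I(v/R)² = ½(1+k)Mv² = (5/6)Mv².
Setting Mgh = (5/6)Mv² gives v = √(2gh/(1+k)) = √(2·9.81·3.87/1.667) ≈ 6.75 m/s.

v ≈ 6.75 m/s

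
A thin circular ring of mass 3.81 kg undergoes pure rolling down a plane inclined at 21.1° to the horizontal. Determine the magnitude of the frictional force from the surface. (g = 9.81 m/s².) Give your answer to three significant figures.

With I = MR², the ratio k = I/(MR²) is 1.
Along the incline Mg sinθ − f = Ma, and torque about the center fR = Iα = kMR²(a/R) gives f = kMa.
Combining, a = g sinθ/(1+k) and f = kMa = kMg sinθ/(1+k).
f = 1 × 3.81 × 9.81 × sin21.1° / 2 ≈ 6.73 N.

f ≈ 6.73 N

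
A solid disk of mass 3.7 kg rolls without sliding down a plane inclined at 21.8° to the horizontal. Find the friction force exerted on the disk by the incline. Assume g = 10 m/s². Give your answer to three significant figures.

f ≈ 4.58 N

With I = (1/2)MR², the ratio k = I/(MR²) is 0.5.
Translational: Mg sinθ − f = Ma. Rotational about the CM: fR = Iα = kMRa, so f = kMa.
Combining, a = g sinθ/(1+k) and f = kMa = kMg sinθ/(1+k).
f = 0.5 × 3.7 × 10 × sin21.8° / 1.5 ≈ 4.58 N.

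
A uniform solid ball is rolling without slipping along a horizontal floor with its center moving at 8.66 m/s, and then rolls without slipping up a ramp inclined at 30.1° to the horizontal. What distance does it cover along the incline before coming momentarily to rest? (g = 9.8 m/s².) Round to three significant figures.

The moment of inertia is (2/5)MR², giving k ≡ I/(MR²) = 0.4.
Since it rolls without slipping, ω = v/R and KE = ½Mv² + ½Iω² = ½(1+k)Mv² = (7/10)Mv².
Setting this equal to Mgh gives the vertical rise h = (1+k)v₀²/(2g) = 1.4×8.66²/(2×9.8) = 5.357 m.
The distance along the slope is d = h/sinθ = 5.357/sin30.1° ≈ 10.7 m.

d ≈ 10.7 m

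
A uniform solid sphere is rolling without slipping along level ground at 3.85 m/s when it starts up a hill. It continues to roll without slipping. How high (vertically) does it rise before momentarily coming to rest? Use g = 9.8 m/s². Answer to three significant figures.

The moment of inertia is (2/5)MR², giving k ≡ I/(MR²) = 0.4.
Rolling without slipping gives ω = v/R, so the total kinetic energy is ½Mv² + ½Iω² = ½(1+k)Mv² = (7/10)Mv².
All of this converts to potential energy at the highest point: (7/10)Mv₀² = Mgh.
Thus h = (1+k)v₀²/(2g) = 1.4 × 3.85² / (2 × 9.8) ≈ 1.06 m.

h ≈ 1.06 m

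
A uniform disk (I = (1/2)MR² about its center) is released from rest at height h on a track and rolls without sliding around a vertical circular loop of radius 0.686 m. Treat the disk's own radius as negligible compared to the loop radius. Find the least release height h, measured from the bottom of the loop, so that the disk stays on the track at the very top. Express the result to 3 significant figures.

h_min ≈ 1.89 m

The moment of inertia is (1/2)MR², giving k ≡ I/(MR²) = 0.5.
At the top of the loop, the minimum-contact condition is Mg = Mv_top²/r, so v_top² = gr.
With ω = v/R, the kinetic energy at speed v is ½(1+k)Mv² = (3/4)Mv².
Energy conservation from release (height h) to the top (height 2r): Mgh = Mg(2r) + (3/4)M·gr.
Thus h_min = 2r + (1+k)r/2 = r(2 + 1.5/2) = 0.686 × 2.75 ≈ 1.89 m.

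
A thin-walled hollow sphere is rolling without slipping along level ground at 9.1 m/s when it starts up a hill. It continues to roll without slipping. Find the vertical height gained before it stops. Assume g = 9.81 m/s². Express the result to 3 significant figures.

h ≈ 7.03 m

With I = (2/3)MR², the ratio k = I/(MR²) is 2/3.
Since it rolls without slipping, ω = v/R and KE = ½Mv² + ½Iω² = ½(1+k)Mv² = (5/6)Mv².
All of this converts to potential energy at the highest point: (5/6)Mv₀² = Mgh.
Thus h = (1+k)v₀²/(2g) = 1.667 × 9.1² / (2 × 9.81) ≈ 7.03 m.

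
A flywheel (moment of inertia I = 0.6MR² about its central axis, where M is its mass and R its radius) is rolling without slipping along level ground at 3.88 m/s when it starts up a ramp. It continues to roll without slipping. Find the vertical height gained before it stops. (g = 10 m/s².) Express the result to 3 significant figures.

h ≈ 1.20 m

The moment of inertia is 0.6MR², giving k ≡ I/(MR²) = 0.6.
Pure rolling means v = ωR; then KE = ½Mv² + ½I(v/R)² = ½(1+k)Mv² = (4/5)Mv².
At the top the kinetic energy is zero, so (4/5)Mv₀² = Mgh.
Thus h = (1+k)v₀²/(2g) = 1.6 × 3.88² / (2 × 10) ≈ 1.20 m.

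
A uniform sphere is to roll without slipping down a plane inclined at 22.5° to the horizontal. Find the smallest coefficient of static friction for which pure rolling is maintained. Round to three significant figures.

μ_min ≈ 0.118

With I = (2/5)MR², the ratio k = I/(MR²) is 0.4.
Along the incline Mg sinθ − f = Ma, and torque about the center fR = Iα = kMR²(a/R) gives f = kMa.
These give a = g sinθ/(1+k) and the required friction f = kMg sinθ/(1+k).
With N = Mg cosθ, the no-slip condition f ≤ μN gives μ_min = f/N = k tanθ/(1+k).
μ_min = 0.4 × tan22.5° / 1.4 ≈ 0.118.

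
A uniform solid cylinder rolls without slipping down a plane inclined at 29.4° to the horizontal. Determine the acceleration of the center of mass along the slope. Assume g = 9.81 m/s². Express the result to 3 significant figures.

Here I = (1/2)MR², so the shape factor k = I/(MR²) = 0.5.
Newton's second law down the slope: Mg sinθ − f = Ma. The torque equation fR = Iα (with α = a/R) gives f = kMa.
Eliminating f: Mg sinθ = (1+k)Ma, so a = g sinθ/(1+k) = 9.81 × sin29.4° / 1.5 ≈ 3.21 m/s².

a ≈ 3.21 m/s²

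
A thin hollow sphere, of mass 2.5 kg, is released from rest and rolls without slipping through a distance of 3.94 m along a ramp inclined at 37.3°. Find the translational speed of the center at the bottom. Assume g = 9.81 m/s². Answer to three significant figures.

v ≈ 5.30 m/s

For this body I = (2/3)MR², i.e. k = I/(MR²) = 2/3.
Pure rolling means v = ωR; then KE = ½Mv² + ½I(v/R)² = ½(1+k)Mv² = (5/6)Mv².
The vertical drop is h = L sinθ = 3.94 × sin37.3° = 2.388 m.
Setting Mgh = (5/6)Mv² gives v = √(2gh/(1+k)) = √(2·9.81·2.388/1.667) ≈ 5.30 m/s.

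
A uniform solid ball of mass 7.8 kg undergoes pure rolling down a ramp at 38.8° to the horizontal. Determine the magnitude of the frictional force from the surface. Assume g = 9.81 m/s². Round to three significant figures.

Here I = (2/5)MR², so the shape factor k = I/(MR²) = 0.4.
Newton's second law down the slope: Mg sinθ − f = Ma. The torque equation fR = Iα (with α = a/R) gives f = kMa.
Combining, a = g sinθ/(1+k) and f = kMa = kMg sinθ/(1+k).
f = 0.4 × 7.8 × 9.81 × sin38.8° / 1.4 ≈ 13.7 N.

f ≈ 13.7 N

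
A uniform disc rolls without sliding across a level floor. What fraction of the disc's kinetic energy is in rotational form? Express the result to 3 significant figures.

For this body I = (1/2)MR², i.e. k = I/(MR²) = 0.5.
With ω = v/R, KE_trans = ½Mv² and KE_rot = ½Iω² = ½kMv², so KE_total = ½(1+k)Mv².
The rotational fraction is therefore k/(1+k) = 0.5/1.5 ≈ 0.333.

fraction ≈ 0.333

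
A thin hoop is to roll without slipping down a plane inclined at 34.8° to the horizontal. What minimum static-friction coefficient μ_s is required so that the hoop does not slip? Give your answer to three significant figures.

With I = MR², the ratio k = I/(MR²) is 1.
Newton's second law down the slope: Mg sinθ − f = Ma. The torque equation fR = Iα (with α = a/R) gives f = kMa.
These give a = g sinθ/(1+k) and the required friction f = kMg sinθ/(1+k).
The normal force is N = Mg cosθ, so μ_min = f/N = k tanθ/(1+k).
μ_min = 1 × tan34.8° / 2 ≈ 0.348.

μ_min ≈ 0.348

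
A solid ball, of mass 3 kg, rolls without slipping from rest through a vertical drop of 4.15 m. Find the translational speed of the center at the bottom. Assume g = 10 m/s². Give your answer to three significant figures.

v ≈ 7.70 m/s

The moment of inertia is (2/5)MR², giving k ≡ I/(MR²) = 0.4.
Pure rolling means v = ωR; then KE = ½Mv² + ½I(v/R)² = ½(1+k)Mv² = (7/10)Mv².
Setting Mgh = (7/10)Mv² gives v = √(2gh/(1+k)) = √(2·10·4.15/1.4) ≈ 7.70 m/s.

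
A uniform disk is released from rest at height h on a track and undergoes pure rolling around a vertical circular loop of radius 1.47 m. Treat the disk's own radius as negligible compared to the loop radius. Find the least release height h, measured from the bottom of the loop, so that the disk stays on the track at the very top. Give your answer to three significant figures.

For this body I = (1/2)MR², i.e. k = I/(MR²) = 0.5.
At the top of the loop, the minimum-contact condition is Mg = Mv_top²/r, so v_top² = gr.
With ω = v/R, the kinetic energy at speed v is ½(1+k)Mv² = (3/4)Mv².
Energy conservation from release (height h) to the top (height 2r): Mgh = Mg(2r) + (3/4)M·gr.
Thus h_min = 2r + (1+k)r/2 = r(2 + 1.5/2) = 1.47 × 2.75 ≈ 4.04 m.

h_min ≈ 4.04 m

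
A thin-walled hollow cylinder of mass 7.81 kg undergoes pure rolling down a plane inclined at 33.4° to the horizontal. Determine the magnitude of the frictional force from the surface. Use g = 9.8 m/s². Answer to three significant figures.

Here I = MR², so the shape factor k = I/(MR²) = 1.
Translational: Mg sinθ − f = Ma. Rotational about the CM: fR = Iα = kMRa, so f = kMa.
Combining, a = g sinθ/(1+k) and f = kMa = kMg sinθ/(1+k).
f = 1 × 7.81 × 9.8 × sin33.4° / 2 ≈ 21.1 N.

f ≈ 21.1 N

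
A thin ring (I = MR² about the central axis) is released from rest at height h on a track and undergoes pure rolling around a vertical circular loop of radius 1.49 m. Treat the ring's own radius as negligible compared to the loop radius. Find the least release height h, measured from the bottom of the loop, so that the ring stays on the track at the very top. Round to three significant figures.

The moment of inertia is MR², giving k ≡ I/(MR²) = 1.
At the top of the loop, the minimum-contact condition is Mg = Mv_top²/r, so v_top² = gr.
With ω = v/R, the kinetic energy at speed v is ½(1+k)Mv² = Mv².
Energy conservation from release (height h) to the top (height 2r): Mgh = Mg(2r) + M·gr.
Thus h_min = 2r + (1+k)r/2 = r(2 + 2/2) = 1.49 × 3 ≈ 4.47 m.

h_min ≈ 4.47 m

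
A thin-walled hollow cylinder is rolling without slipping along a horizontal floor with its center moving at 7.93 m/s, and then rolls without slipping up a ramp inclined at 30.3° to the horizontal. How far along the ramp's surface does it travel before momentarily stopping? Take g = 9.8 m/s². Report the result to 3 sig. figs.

For this body I = MR², i.e. k = I/(MR²) = 1.
Rolling without slipping gives ω = v/R, so the total kinetic energy is ½Mv² + ½Iω² = ½(1+k)Mv² = Mv².
Setting this equal to Mgh gives the vertical rise h = (1+k)v₀²/(2g) = 2×7.93²/(2×9.8) = 6.417 m.
The distance along the slope is d = h/sinθ = 6.417/sin30.3° ≈ 12.7 m.

d ≈ 12.7 m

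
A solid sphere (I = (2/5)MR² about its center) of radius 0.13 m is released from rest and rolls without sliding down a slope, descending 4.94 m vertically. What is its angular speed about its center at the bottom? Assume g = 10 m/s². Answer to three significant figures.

ω ≈ 64.6 rad/s

Here I = (2/5)MR², so the shape factor k = I/(MR²) = 0.4.
Pure rolling means v = ωR; then KE = ½Mv² + ½I(v/R)² = ½(1+k)Mv² = (7/10)Mv².
Energy conservation Mgh = ½(1+k)Mv² gives v = √(2gh/(1+k)) = √(2 × 10 × 4.94 / 1.4) = 8.401 m/s.
Then ω = v/R = 8.401 / 0.13 ≈ 64.6 rad/s.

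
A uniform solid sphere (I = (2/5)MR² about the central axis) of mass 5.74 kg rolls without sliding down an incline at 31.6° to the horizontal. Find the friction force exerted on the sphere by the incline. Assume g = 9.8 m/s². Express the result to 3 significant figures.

f ≈ 8.42 N

For this body I = (2/5)MR², i.e. k = I/(MR²) = 0.4.
Along the incline Mg sinθ − f = Ma, and torque about the center fR = Iα = kMR²(a/R) gives f = kMa.
Combining, a = g sinθ/(1+k) and f = kMa = kMg sinθ/(1+k).
f = 0.4 × 5.74 × 9.8 × sin31.6° / 1.4 ≈ 8.42 N.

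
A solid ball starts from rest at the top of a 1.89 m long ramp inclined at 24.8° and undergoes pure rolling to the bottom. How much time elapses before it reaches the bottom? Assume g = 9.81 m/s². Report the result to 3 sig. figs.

t ≈ 1.13 s

Here I = (2/5)MR², so the shape factor k = I/(MR²) = 0.4.
Along the incline Mg sinθ − f = Ma, and torque about the center fR = Iα = kMR²(a/R) gives f = kMa.
Hence a = g sinθ/(1+k) = 9.81×sin24.8°/1.4 = 2.939 m/s².
With constant a from rest, t = √(2L/a) = √(2·1.89/2.939) ≈ 1.13 s.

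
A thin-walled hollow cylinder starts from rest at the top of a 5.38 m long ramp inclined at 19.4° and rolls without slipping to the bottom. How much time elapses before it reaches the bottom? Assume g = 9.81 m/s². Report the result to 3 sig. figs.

t ≈ 2.57 s

With I = MR², the ratio k = I/(MR²) is 1.
Along the incline Mg sinθ − f = Ma, and torque about the center fR = Iα = kMR²(a/R) gives f = kMa.
Hence a = g sinθ/(1+k) = 9.81×sin19.4°/2 = 1.629 m/s².
With constant a from rest, t = √(2L/a) = √(2·5.38/1.629) ≈ 2.57 s.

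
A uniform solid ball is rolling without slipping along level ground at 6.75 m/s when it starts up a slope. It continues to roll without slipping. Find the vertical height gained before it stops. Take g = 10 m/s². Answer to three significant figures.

Here I = (2/5)MR², so the shape factor k = I/(MR²) = 0.4.
Rolling without slipping gives ω = v/R, so the total kinetic energy is ½Mv² + ½Iω² = ½(1+k)Mv² = (7/10)Mv².
All of this converts to potential energy at the highest point: (7/10)Mv₀² = Mgh.
Thus h = (1+k)v₀²/(2g) = 1.4 × 6.75² / (2 × 10) ≈ 3.19 m.

h ≈ 3.19 m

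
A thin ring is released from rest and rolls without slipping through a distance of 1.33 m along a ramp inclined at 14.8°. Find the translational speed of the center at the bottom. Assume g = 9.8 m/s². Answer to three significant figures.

v ≈ 1.82 m/s

The moment of inertia is MR², giving k ≡ I/(MR²) = 1.
Rolling without slipping gives ω = v/R, so the total kinetic energy is ½Mv² + ½Iω² = ½(1+k)Mv² = Mv².
The vertical drop is h = L sinθ = 1.33 × sin14.8° = 0.3397 m.
Setting Mgh = Mv² gives v = √(2gh/(1+k)) = √(2·9.8·0.3397/2) ≈ 1.82 m/s.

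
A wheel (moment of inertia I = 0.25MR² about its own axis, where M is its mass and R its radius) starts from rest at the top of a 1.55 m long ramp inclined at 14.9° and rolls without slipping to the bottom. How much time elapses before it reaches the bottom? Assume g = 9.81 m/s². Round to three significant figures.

For this body I = 0.25MR², i.e. k = I/(MR²) = 0.25.
Along the incline Mg sinθ − f = Ma, and torque about the center fR = Iα = kMR²(a/R) gives f = kMa.
Hence a = g sinθ/(1+k) = 9.81×sin14.9°/1.25 = 2.018 m/s².
With constant a from rest, t = √(2L/a) = √(2·1.55/2.018) ≈ 1.24 s.

t ≈ 1.24 s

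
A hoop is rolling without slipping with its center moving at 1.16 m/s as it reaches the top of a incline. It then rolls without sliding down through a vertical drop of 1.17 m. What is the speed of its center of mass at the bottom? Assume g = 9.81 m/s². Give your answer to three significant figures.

For this body I = MR², i.e. k = I/(MR²) = 1.
The rolling condition ω = v/R makes the rotational term ½I(v/R)² = ½kMv², so KE_total = ½(1+k)Mv² = Mv².
Conserving energy between top and bottom: Mv² = Mv₀² + Mgh, hence v² = v₀² + 2gh/(1+k).
v = √(1.16² + 2×9.81×1.17/2) = √12.82 ≈ 3.58 m/s.

v ≈ 3.58 m/s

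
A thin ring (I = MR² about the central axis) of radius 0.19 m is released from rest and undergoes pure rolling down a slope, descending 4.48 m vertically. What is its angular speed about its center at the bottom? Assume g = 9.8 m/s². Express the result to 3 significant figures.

Here I = MR², so the shape factor k = I/(MR²) = 1.
Pure rolling means v = ωR; then KE = ½Mv² + ½I(v/R)² = ½(1+k)Mv² = Mv².
Energy conservation Mgh = ½(1+k)Mv² gives v = √(2gh/(1+k)) = √(2 × 9.8 × 4.48 / 2) = 6.626 m/s.
Then ω = v/R = 6.626 / 0.19 ≈ 34.9 rad/s.

ω ≈ 34.9 rad/s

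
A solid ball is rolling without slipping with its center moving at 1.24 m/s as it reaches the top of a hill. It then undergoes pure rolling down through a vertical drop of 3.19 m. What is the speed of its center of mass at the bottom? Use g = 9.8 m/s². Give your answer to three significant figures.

v ≈ 6.80 m/s

With I = (2/5)MR², the ratio k = I/(MR²) is 0.4.
The rolling condition ω = v/R makes the rotational term ½I(v/R)² = ½kMv², so KE_total = ½(1+k)Mv² = (7/10)Mv².
Energy conservation: (7/10)Mv₀² + Mgh = (7/10)Mv², so v² = v₀² + 2gh/(1+k).
v = √(1.24² + 2×9.8×3.19/1.4) = √46.2 ≈ 6.80 m/s.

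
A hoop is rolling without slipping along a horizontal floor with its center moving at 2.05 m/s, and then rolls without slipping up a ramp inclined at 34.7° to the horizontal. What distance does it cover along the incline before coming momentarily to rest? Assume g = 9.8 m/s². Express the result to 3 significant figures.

d ≈ 0.753 m

With I = MR², the ratio k = I/(MR²) is 1.
Since it rolls without slipping, ω = v/R and KE = ½Mv² + ½Iω² = ½(1+k)Mv² = Mv².
Setting this equal to Mgh gives the vertical rise h = (1+k)v₀²/(2g) = 2×2.05²/(2×9.8) = 0.4288 m.
Along the incline, d = h/sinθ = 0.4288/sin34.7° ≈ 0.753 m.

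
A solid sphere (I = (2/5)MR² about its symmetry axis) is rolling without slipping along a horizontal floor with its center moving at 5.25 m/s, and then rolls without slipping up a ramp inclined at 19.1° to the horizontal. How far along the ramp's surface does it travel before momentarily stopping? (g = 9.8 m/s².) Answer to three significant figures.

With I = (2/5)MR², the ratio k = I/(MR²) is 0.4.
Rolling without slipping gives ω = v/R, so the total kinetic energy is ½Mv² + ½Iω² = ½(1+k)Mv² = (7/10)Mv².
Setting this equal to Mgh gives the vertical rise h = (1+k)v₀²/(2g) = 1.4×5.25²/(2×9.8) = 1.969 m.
The distance along the slope is d = h/sinθ = 1.969/sin19.1° ≈ 6.02 m.

d ≈ 6.02 m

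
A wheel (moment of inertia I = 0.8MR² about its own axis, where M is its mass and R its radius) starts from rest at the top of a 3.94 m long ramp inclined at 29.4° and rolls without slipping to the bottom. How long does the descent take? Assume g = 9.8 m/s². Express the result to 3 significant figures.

Here I = 0.8MR², so the shape factor k = I/(MR²) = 0.8.
Translational: Mg sinθ − f = Ma. Rotational about the CM: fR = Iα = kMRa, so f = kMa.
Hence a = g sinθ/(1+k) = 9.8×sin29.4°/1.8 = 2.673 m/s².
With constant a from rest, t = √(2L/a) = √(2·3.94/2.673) ≈ 1.72 s.

t ≈ 1.72 s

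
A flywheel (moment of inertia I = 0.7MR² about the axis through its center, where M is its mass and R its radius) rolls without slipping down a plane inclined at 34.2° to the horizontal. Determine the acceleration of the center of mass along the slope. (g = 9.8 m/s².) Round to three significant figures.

For this body I = 0.7MR², i.e. k = I/(MR²) = 0.7.
Translational: Mg sinθ − f = Ma. Rotational about the CM: fR = Iα = kMRa, so f = kMa.
Eliminating f: Mg sinθ = (1+k)Ma, so a = g sinθ/(1+k) = 9.8 × sin34.2° / 1.7 ≈ 3.24 m/s².

a ≈ 3.24 m/s²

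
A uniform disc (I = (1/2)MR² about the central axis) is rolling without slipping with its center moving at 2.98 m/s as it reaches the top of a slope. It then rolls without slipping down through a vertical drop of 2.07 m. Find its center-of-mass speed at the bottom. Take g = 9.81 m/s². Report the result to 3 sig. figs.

The moment of inertia is (1/2)MR², giving k ≡ I/(MR²) = 0.5.
Since it rolls without slipping, ω = v/R and KE = ½Mv² + ½Iω² = ½(1+k)Mv² = (3/4)Mv².
Energy conservation: (3/4)Mv₀² + Mgh = (3/4)Mv², so v² = v₀² + 2gh/(1+k).
v = √(2.98² + 2×9.81×2.07/1.5) = √35.96 ≈ 6.00 m/s.

v ≈ 6.00 m/s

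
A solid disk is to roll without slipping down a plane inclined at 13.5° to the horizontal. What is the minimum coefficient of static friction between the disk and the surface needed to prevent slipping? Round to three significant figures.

μ_min ≈ 0.0800

Here I = (1/2)MR², so the shape factor k = I/(MR²) = 0.5.
Along the incline Mg sinθ − f = Ma, and torque about the center fR = Iα = kMR²(a/R) gives f = kMa.
These give a = g sinθ/(1+k) and the required friction f = kMg sinθ/(1+k).
The normal force is N = Mg cosθ, so μ_min = f/N = k tanθ/(1+k).
μ_min = 0.5 × tan13.5° / 1.5 ≈ 0.0800.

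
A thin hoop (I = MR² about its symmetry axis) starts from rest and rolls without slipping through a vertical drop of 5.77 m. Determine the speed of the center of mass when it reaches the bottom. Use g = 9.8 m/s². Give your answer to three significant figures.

With I = MR², the ratio k = I/(MR²) is 1.
Rolling without slipping gives ω = v/R, so the total kinetic energy is ½Mv² + ½Iω² = ½(1+k)Mv² = Mv².
Energy conservation: Mgh = Mv², so v = √(2gh/(1+k)) = √(2 × 9.8 × 5.77 / 2) ≈ 7.52 m/s.

v ≈ 7.52 m/s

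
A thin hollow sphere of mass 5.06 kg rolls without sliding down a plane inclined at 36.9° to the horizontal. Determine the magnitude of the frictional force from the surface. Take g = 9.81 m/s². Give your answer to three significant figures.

With I = (2/3)MR², the ratio k = I/(MR²) is 2/3.
Translational: Mg sinθ − f = Ma. Rotational about the CM: fR = Iα = kMRa, so f = kMa.
Combining, a = g sinθ/(1+k) and f = kMa = kMg sinθ/(1+k).
f = (2/3) × 5.06 × 9.81 × sin36.9° / 1.667 ≈ 11.9 N.

f ≈ 11.9 N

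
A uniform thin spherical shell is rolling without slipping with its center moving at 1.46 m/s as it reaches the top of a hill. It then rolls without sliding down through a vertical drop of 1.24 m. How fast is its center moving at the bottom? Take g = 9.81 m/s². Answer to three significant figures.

v ≈ 4.09 m/s

With I = (2/3)MR², the ratio k = I/(MR²) is 2/3.
Rolling without slipping gives ω = v/R, so the total kinetic energy is ½Mv² + ½Iω² = ½(1+k)Mv² = (5/6)Mv².
Conserving energy between top and bottom: (5/6)Mv² = (5/6)Mv₀² + Mgh, hence v² = v₀² + 2gh/(1+k).
v = √(1.46² + 2×9.81×1.24/1.667) = √16.73 ≈ 4.09 m/s.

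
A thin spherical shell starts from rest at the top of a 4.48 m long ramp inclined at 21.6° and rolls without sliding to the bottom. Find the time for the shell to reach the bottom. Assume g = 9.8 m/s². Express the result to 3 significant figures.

The moment of inertia is (2/3)MR², giving k ≡ I/(MR²) = 2/3.
Along the incline Mg sinθ − f = Ma, and torque about the center fR = Iα = kMR²(a/R) gives f = kMa.
Hence a = g sinθ/(1+k) = 9.8×sin21.6°/1.667 = 2.165 m/s².
With constant a from rest, t = √(2L/a) = √(2·4.48/2.165) ≈ 2.03 s.

t ≈ 2.03 s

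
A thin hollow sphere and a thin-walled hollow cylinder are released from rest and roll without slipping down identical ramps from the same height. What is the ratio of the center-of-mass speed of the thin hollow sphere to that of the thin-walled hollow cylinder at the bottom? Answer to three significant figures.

Each satisfies Mgh = ½(1+k)Mv² with k = I/(MR²), so v ∝ 1/√(1+k).
For the thin hollow sphere k = 2/3; for the thin-walled hollow cylinder k = 1.
v₁/v₂ = √((1+k₂)/(1+k₁)) = √(2/1.667) ≈ 1.10.

v_ratio ≈ 1.10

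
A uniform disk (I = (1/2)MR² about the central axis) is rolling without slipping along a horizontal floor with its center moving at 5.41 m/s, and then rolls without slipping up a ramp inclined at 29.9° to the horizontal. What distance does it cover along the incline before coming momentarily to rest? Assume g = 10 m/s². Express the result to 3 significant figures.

With I = (1/2)MR², the ratio k = I/(MR²) is 0.5.
Since it rolls without slipping, ω = v/R and KE = ½Mv² + ½Iω² = ½(1+k)Mv² = (3/4)Mv².
Setting this equal to Mgh gives the vertical rise h = (1+k)v₀²/(2g) = 1.5×5.41²/(2×10) = 2.195 m.
The distance along the slope is d = h/sinθ = 2.195/sin29.9° ≈ 4.40 m.

d ≈ 4.40 m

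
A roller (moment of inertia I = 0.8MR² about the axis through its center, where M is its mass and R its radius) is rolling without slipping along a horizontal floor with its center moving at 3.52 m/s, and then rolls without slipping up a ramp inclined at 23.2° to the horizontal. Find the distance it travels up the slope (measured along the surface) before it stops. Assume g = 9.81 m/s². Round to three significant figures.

d ≈ 2.89 m

Here I = 0.8MR², so the shape factor k = I/(MR²) = 0.8.
The rolling condition ω = v/R makes the rotational term ½I(v/R)² = ½kMv², so KE_total = ½(1+k)Mv² = (9/10)Mv².
Setting this equal to Mgh gives the vertical rise h = (1+k)v₀²/(2g) = 1.8×3.52²/(2×9.81) = 1.137 m.
The distance along the slope is d = h/sinθ = 1.137/sin23.2° ≈ 2.89 m.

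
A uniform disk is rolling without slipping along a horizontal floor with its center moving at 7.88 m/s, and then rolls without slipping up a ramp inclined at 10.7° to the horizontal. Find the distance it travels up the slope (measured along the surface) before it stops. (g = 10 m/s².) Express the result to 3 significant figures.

Here I = (1/2)MR², so the shape factor k = I/(MR²) = 0.5.
Pure rolling means v = ωR; then KE = ½Mv² + ½I(v/R)² = ½(1+k)Mv² = (3/4)Mv².
Setting this equal to Mgh gives the vertical rise h = (1+k)v₀²/(2g) = 1.5×7.88²/(2×10) = 4.657 m.
The distance along the slope is d = h/sinθ = 4.657/sin10.7° ≈ 25.1 m.

d ≈ 25.1 m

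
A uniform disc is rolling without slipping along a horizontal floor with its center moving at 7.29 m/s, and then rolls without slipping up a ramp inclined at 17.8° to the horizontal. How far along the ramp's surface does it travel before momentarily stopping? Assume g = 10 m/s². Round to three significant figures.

d ≈ 13.0 m

For this body I = (1/2)MR², i.e. k = I/(MR²) = 0.5.
Since it rolls without slipping, ω = v/R and KE = ½Mv² + ½Iω² = ½(1+k)Mv² = (3/4)Mv².
Setting this equal to Mgh gives the vertical rise h = (1+k)v₀²/(2g) = 1.5×7.29²/(2×10) = 3.986 m.
The distance along the slope is d = h/sinθ = 3.986/sin17.8° ≈ 13.0 m.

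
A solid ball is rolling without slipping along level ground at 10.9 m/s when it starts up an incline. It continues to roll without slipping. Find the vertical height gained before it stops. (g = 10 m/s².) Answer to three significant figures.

With I = (2/5)MR², the ratio k = I/(MR²) is 0.4.
Rolling without slipping gives ω = v/R, so the total kinetic energy is ½Mv² + ½Iω² = ½(1+k)Mv² = (7/10)Mv².
All of this converts to potential energy at the highest point: (7/10)Mv₀² = Mgh.
Thus h = (1+k)v₀²/(2g) = 1.4 × 10.9² / (2 × 10) ≈ 8.32 m.

h ≈ 8.32 m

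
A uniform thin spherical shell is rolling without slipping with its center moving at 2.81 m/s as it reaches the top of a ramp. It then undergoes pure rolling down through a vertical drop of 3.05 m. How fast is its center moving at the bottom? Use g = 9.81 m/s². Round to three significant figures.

Here I = (2/3)MR², so the shape factor k = I/(MR²) = 2/3.
Since it rolls without slipping, ω = v/R and KE = ½Mv² + ½Iω² = ½(1+k)Mv² = (5/6)Mv².
Conserving energy between top and bottom: (5/6)Mv² = (5/6)Mv₀² + Mgh, hence v² = v₀² + 2gh/(1+k).
v = √(2.81² + 2×9.81×3.05/1.667) = √43.8 ≈ 6.62 m/s.

v ≈ 6.62 m/s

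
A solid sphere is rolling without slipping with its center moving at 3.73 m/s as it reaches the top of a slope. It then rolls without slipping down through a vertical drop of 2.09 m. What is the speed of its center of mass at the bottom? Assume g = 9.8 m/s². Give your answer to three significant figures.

v ≈ 6.57 m/s

The moment of inertia is (2/5)MR², giving k ≡ I/(MR²) = 0.4.
Since it rolls without slipping, ω = v/R and KE = ½Mv² + ½Iω² = ½(1+k)Mv² = (7/10)Mv².
Energy conservation: (7/10)Mv₀² + Mgh = (7/10)Mv², so v² = v₀² + 2gh/(1+k).
v = √(3.73² + 2×9.8×2.09/1.4) = √43.17 ≈ 6.57 m/s.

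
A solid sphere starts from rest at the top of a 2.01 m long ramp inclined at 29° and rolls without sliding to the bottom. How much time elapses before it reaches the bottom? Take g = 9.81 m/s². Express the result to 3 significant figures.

With I = (2/5)MR², the ratio k = I/(MR²) is 0.4.
Along the incline Mg sinθ − f = Ma, and torque about the center fR = Iα = kMR²(a/R) gives f = kMa.
Hence a = g sinθ/(1+k) = 9.81×sin29°/1.4 = 3.397 m/s².
Starting from rest, L = ½at², so t = √(2L/a) = √(2×2.01/3.397) ≈ 1.09 s.

t ≈ 1.09 s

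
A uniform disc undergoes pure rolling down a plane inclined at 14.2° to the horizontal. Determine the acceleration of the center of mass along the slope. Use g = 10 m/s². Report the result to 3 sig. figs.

With I = (1/2)MR², the ratio k = I/(MR²) is 0.5.
Translational: Mg sinθ − f = Ma. Rotational about the CM: fR = Iα = kMRa, so f = kMa.
Eliminating f: Mg sinθ = (1+k)Ma, so a = g sinθ/(1+k) = 10 × sin14.2° / 1.5 ≈ 1.64 m/s².

a ≈ 1.64 m/s²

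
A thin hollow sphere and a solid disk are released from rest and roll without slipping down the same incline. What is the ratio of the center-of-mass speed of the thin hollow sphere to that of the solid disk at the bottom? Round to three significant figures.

v_ratio ≈ 0.949

Each satisfies Mgh = ½(1+k)Mv² with k = I/(MR²), so v ∝ 1/√(1+k).
For the thin hollow sphere k = 2/3; for the solid disk k = 0.5.
v₁/v₂ = √((1+k₂)/(1+k₁)) = √(1.5/1.667) ≈ 0.949.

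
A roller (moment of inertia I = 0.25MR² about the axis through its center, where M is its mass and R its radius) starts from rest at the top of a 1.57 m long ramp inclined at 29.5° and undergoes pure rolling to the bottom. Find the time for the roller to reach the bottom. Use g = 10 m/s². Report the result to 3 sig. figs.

For this body I = 0.25MR², i.e. k = I/(MR²) = 0.25.
Newton's second law down the slope: Mg sinθ − f = Ma. The torque equation fR = Iα (with α = a/R) gives f = kMa.
Hence a = g sinθ/(1+k) = 10×sin29.5°/1.25 = 3.939 m/s².
Starting from rest, L = ½at², so t = √(2L/a) = √(2×1.57/3.939) ≈ 0.893 s.

t ≈ 0.893 s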